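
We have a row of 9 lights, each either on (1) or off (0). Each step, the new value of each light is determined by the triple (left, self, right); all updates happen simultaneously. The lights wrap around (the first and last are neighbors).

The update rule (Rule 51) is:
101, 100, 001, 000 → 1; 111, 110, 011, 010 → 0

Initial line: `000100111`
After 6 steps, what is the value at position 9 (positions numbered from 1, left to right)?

1

111011000
000100111  (repeats step 0; period 2)
step 6: 000100111
position 9 holds 1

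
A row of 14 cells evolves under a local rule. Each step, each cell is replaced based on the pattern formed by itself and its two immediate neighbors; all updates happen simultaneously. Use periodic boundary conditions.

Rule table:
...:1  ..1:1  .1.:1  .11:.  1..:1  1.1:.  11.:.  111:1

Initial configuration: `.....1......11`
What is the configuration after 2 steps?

111111111111..
.1111111111.11

.1111111111.11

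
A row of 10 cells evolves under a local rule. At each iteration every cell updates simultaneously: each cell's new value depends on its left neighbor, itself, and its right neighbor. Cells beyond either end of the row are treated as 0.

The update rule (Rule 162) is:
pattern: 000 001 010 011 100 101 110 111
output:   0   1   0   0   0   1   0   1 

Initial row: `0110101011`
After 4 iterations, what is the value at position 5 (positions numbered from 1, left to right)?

1001010100
0010101000
0101010000
1010100000
position 5 holds 1

1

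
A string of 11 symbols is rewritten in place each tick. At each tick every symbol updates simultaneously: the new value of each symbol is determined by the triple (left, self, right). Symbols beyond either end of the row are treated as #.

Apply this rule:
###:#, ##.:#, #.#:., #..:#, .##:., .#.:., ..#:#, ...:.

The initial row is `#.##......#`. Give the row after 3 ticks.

tick 1: #..##....#.
tick 2: ###.##..#..
tick 3: ###..###.##

###..###.##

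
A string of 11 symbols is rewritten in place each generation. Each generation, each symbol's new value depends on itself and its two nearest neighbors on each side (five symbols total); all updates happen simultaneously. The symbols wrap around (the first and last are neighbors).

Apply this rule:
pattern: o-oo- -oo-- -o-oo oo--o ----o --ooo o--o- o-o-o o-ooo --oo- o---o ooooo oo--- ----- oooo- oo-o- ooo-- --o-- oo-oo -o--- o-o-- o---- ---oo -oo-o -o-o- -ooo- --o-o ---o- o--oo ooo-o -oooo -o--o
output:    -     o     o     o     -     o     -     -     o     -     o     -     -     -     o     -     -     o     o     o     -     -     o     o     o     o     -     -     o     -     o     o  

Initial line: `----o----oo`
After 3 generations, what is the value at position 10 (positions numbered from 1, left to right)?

-

----oo--o-o
o--o-oo--o-
-o--o-oo--o
position 10 holds -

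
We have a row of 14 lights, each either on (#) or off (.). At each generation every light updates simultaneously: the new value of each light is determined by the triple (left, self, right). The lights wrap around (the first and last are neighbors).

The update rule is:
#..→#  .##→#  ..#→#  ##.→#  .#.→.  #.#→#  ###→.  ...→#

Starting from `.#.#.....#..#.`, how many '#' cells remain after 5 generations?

8

#.#.#####.##.#
##.##...######
.########.....
##......######
.########.....
count of #: 8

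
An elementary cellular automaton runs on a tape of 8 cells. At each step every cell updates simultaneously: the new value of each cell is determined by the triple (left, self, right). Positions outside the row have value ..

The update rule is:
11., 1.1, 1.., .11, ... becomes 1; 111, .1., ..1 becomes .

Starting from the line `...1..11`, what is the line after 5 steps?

11..1.11
111..111
1.11.1.1
.1111.1.
.1..11.1

.1..11.1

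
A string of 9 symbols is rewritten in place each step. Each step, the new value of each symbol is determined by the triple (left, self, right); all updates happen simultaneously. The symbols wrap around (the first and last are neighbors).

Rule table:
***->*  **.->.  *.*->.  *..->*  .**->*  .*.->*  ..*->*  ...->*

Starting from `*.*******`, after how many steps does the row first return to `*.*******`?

..*******
********.
*******..
******.**
*****..**
****.****
***..****
**.******
*..******
.********
.*******.
*******.*
******..*
*****.***
****..***
***.*****
**..*****
*.*******

18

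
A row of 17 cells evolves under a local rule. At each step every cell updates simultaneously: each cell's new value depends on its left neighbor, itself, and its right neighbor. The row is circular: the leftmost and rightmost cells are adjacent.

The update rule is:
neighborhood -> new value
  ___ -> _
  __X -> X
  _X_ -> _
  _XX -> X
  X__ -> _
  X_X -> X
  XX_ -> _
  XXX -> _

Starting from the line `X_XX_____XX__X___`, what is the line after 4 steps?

_____XX__X___X_XX

_XX_____XX__X___X
XX_____XX__X___X_
X_____XX__X___X_X
_____XX__X___X_XX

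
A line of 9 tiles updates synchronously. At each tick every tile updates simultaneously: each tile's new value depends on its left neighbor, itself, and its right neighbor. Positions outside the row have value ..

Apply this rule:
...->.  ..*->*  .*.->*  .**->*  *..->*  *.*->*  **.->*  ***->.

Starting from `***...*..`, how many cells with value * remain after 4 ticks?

5

tick 1: *.**.***.
tick 2: ******.**
tick 3: *....****
tick 4: **..**..*
count of *: 5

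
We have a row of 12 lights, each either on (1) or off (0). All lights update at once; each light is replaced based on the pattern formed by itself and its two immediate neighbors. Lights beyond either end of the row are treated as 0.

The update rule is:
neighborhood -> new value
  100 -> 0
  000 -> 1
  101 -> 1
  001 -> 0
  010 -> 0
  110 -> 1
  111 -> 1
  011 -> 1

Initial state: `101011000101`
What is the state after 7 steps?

011111111111

010111010010
001111100000
101111101111
011111111111
011111111111  (fixed point — unchanged through step 7)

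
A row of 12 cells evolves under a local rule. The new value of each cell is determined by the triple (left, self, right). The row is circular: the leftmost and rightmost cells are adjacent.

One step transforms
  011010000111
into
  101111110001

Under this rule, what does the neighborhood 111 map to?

0

At position 10 the neighborhood is 111; the next row has 0 there.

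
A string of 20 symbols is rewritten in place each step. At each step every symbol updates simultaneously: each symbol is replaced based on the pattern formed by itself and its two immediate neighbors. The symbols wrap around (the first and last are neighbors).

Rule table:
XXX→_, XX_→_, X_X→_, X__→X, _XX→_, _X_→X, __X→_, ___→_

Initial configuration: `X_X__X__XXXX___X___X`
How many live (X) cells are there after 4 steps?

step 1: __XX_XX_____X__XX___
step 2: _______X____XX___X__
step 3: _______XX_____X__XX_
step 4: _________X____XX___X
count of X: 4

4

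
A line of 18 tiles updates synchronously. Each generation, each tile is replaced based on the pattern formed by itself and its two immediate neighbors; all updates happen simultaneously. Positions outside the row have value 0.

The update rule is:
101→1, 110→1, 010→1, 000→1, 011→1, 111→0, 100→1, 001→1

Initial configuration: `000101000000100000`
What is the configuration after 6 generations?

111111111111111111
100000000000000001
111111111111111111  (repeats generation 1; period 2)
generation 6: 100000000000000001

100000000000000001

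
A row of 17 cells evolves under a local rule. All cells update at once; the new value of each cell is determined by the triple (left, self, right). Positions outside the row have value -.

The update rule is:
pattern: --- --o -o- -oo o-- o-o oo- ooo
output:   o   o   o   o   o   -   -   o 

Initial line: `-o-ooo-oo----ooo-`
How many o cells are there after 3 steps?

13

step 1: oo-oo--o-oooooo-o
step 2: o--o-ooo-ooooo--o
step 3: oooo-oo--oooo-ooo
count of o: 13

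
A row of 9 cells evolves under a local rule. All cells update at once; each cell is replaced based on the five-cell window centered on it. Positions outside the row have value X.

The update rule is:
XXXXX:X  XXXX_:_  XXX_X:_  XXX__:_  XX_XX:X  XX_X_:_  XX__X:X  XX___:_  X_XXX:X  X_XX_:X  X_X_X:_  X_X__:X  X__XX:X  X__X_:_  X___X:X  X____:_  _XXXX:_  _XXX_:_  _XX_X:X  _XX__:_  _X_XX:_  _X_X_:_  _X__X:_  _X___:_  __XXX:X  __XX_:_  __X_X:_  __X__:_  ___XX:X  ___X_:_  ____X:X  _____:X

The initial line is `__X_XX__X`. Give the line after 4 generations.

generation 1: X___X_XXX
generation 2: __X___X_X
generation 3: X___X___X
generation 4: __X___XXX

__X___XXX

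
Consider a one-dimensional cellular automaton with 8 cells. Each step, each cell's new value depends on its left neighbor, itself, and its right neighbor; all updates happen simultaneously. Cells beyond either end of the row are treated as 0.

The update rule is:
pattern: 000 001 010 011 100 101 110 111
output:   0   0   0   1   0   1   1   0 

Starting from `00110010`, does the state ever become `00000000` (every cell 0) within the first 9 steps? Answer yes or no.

00110000
00110000  (fixed point — unchanged through step 9)
step 9 is 00110000, still not uniform 0

no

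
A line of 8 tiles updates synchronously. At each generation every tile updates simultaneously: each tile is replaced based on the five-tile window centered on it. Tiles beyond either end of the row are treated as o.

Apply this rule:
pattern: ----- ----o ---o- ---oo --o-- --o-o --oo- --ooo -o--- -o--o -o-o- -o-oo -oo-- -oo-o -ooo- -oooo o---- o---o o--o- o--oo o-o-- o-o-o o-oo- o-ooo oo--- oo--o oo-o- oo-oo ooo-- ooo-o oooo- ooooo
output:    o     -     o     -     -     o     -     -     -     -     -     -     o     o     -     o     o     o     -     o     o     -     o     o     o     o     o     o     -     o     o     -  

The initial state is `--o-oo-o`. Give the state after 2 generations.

oo--oo--

o-o-oooo
oo--oo--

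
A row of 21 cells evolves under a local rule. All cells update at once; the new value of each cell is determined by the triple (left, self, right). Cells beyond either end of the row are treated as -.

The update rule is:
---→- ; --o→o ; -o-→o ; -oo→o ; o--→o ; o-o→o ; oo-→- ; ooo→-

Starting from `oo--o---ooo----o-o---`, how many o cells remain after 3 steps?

o-oooo-oo--o--ooooo--
ooo---oo-oooooo----o-
o--o-oo-oo-----o--ooo
count of o: 10

10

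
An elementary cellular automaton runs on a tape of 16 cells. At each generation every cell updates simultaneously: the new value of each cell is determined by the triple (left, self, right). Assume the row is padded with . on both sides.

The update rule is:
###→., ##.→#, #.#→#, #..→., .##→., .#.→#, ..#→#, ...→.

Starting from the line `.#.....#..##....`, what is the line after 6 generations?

generation 1: ##....##.#.#....
generation 2: .#...#.#####....
generation 3: ##..###....#....
generation 4: .#.#..#...##....
generation 5: ####.##..#.#....
generation 6: ...##.#.####....

...##.#.####....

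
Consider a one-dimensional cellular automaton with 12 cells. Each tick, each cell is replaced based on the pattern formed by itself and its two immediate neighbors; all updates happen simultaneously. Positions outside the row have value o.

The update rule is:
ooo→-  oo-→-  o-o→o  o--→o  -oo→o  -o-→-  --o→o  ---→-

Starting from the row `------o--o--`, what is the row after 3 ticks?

tick 1: o----o-oo-oo
tick 2: -o--o-oo-oo-
tick 3: o-oo-oo-oo-o

o-oo-oo-oo-o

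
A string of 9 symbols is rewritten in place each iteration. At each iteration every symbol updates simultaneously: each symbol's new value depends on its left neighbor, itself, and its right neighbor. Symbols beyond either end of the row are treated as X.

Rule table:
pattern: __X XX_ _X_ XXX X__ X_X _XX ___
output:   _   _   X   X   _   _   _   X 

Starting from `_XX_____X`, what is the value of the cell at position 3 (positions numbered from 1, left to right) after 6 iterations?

X

____XXX__
_XX__X___
_____X_X_
_XXX_X_X_
__X__X_X_
__X__X_X_
position 3 holds X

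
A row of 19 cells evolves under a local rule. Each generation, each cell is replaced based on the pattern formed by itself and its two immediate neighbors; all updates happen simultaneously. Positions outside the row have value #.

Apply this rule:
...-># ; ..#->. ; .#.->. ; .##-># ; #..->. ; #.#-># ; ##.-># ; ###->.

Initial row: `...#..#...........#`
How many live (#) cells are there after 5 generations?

.#......#########.#
#..####.#.......###
#..#..##..#####.#..
#.....##..#...##...
#.###.##....#.##.#.
count of #: 10

10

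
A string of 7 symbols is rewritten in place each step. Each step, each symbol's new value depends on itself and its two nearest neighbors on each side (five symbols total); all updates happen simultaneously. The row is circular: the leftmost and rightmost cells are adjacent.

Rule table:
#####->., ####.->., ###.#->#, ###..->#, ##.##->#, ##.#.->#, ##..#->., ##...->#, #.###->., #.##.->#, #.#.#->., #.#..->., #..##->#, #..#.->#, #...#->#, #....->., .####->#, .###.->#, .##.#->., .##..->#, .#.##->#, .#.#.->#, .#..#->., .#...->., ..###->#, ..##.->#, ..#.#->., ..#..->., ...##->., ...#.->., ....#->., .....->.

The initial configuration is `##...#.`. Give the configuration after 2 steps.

#..#.##

####..#
#..#.##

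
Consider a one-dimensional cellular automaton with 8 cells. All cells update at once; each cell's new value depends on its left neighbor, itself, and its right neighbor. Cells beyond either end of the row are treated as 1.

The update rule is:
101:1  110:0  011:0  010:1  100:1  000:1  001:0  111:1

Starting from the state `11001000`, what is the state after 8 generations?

01110101

10101110
01110101
10101110  (repeats generation 1; period 2)
generation 8: 01110101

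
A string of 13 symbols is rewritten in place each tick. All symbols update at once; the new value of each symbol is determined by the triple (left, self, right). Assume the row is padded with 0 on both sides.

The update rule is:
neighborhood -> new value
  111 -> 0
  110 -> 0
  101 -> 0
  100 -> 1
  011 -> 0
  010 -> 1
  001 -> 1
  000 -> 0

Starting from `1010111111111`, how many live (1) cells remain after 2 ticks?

tick 1: 1010000000000
tick 2: 1011000000000
count of 1: 3

3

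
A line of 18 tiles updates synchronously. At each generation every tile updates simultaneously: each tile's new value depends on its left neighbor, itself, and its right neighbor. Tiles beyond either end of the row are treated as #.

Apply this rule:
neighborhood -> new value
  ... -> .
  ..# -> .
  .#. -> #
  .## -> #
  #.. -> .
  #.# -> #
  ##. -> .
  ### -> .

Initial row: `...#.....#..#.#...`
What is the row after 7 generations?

...#.....#..#.....

...#.....#..###...
...#.....#..#.....
...#.....#..#.....  (fixed point — unchanged through generation 7)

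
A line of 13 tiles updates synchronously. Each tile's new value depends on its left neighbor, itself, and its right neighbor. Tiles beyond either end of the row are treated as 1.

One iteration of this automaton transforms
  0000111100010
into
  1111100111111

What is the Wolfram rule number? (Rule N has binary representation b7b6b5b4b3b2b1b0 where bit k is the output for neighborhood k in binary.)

position 5: 111 → 0  (bit 7 = 0)
position 7: 110 → 1  (bit 6 = 1)
position 12: 101 → 1  (bit 5 = 1)
position 0: 100 → 1  (bit 4 = 1)
position 4: 011 → 1  (bit 3 = 1)
position 11: 010 → 1  (bit 2 = 1)
position 3: 001 → 1  (bit 1 = 1)
position 1: 000 → 1  (bit 0 = 1)
bits b7..b0 = 01111111 = 127

127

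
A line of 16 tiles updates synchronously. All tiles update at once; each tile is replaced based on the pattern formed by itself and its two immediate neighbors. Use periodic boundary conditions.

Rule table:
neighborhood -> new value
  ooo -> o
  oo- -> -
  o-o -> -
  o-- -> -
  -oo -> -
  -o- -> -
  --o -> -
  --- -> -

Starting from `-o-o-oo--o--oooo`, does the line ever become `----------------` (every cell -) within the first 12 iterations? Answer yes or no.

yes

-------------oo-
----------------
all cells are - at iteration 2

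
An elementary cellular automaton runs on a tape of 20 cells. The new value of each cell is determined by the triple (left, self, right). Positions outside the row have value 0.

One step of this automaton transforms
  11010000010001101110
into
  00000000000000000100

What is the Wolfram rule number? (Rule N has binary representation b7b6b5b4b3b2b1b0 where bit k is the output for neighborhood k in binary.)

position 17: 111 → 1  (bit 7 = 1)
position 1: 110 → 0  (bit 6 = 0)
position 2: 101 → 0  (bit 5 = 0)
position 4: 100 → 0  (bit 4 = 0)
position 0: 011 → 0  (bit 3 = 0)
position 3: 010 → 0  (bit 2 = 0)
position 8: 001 → 0  (bit 1 = 0)
position 5: 000 → 0  (bit 0 = 0)
bits b7..b0 = 10000000 = 128

128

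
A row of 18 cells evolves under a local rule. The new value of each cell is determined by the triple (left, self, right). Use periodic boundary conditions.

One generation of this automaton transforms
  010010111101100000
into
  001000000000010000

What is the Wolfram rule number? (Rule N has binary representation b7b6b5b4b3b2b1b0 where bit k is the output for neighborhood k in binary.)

16

position 7: 111 → 0  (bit 7 = 0)
position 9: 110 → 0  (bit 6 = 0)
position 5: 101 → 0  (bit 5 = 0)
position 2: 100 → 1  (bit 4 = 1)
position 6: 011 → 0  (bit 3 = 0)
position 1: 010 → 0  (bit 2 = 0)
position 0: 001 → 0  (bit 1 = 0)
position 14: 000 → 0  (bit 0 = 0)
bits b7..b0 = 00010000 = 16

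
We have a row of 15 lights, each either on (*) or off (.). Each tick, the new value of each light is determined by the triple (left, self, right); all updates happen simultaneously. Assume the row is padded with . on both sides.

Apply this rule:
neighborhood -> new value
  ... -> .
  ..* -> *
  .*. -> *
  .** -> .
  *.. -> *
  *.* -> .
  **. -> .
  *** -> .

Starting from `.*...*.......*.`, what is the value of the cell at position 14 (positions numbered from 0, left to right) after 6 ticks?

tick 1: ***.***.....***
tick 2: .......*...*...
tick 3: ......***.***..
tick 4: .....*.......*.
tick 5: ....***.....***
tick 6: ...*...*...*...
position 14 holds .

.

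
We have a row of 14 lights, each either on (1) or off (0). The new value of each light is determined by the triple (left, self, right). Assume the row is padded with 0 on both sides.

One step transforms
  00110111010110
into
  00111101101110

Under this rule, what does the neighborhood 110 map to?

1

At position 3 the neighborhood is 110; the next row has 1 there.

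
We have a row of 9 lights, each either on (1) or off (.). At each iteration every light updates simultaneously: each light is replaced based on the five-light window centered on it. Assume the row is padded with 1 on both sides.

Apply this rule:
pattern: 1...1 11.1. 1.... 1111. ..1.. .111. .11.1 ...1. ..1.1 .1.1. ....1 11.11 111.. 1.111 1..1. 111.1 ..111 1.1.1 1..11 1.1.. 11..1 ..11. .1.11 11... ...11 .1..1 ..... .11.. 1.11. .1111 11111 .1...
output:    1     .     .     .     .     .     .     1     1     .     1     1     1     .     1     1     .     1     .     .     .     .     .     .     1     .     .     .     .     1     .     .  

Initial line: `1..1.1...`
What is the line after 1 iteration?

1.11...11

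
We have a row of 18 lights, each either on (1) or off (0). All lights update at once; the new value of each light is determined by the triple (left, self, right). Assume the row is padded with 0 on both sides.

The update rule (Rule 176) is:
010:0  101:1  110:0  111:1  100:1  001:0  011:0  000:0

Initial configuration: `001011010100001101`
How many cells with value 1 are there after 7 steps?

step 1: 000100101010000010
step 2: 000010010101000001
step 3: 000001001010100000
step 4: 000000100101010000
step 5: 000000010010101000
step 6: 000000001001010100
step 7: 000000000100101010
count of 1: 4

4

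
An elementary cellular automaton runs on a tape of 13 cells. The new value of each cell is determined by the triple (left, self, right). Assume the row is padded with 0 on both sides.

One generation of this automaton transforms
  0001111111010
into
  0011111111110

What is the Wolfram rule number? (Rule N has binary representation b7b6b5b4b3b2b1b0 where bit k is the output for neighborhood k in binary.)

238

position 4: 111 → 1  (bit 7 = 1)
position 9: 110 → 1  (bit 6 = 1)
position 10: 101 → 1  (bit 5 = 1)
position 12: 100 → 0  (bit 4 = 0)
position 3: 011 → 1  (bit 3 = 1)
position 11: 010 → 1  (bit 2 = 1)
position 2: 001 → 1  (bit 1 = 1)
position 0: 000 → 0  (bit 0 = 0)
bits b7..b0 = 11101110 = 238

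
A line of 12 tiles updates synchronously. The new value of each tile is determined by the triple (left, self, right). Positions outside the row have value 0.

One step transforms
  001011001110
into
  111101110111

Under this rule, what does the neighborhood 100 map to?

1

At position 6 the neighborhood is 100; the next row has 1 there.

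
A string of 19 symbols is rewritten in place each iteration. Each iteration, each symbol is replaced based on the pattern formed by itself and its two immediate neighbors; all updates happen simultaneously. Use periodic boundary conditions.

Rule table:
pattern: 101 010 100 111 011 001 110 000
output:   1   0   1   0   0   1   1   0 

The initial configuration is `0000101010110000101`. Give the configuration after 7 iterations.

1010101101010101101

1001010101011001010
0110101010101110101
1011010101010011010
0101101010101101101
1010110101010110110
0101011010101011011
1010101101010101101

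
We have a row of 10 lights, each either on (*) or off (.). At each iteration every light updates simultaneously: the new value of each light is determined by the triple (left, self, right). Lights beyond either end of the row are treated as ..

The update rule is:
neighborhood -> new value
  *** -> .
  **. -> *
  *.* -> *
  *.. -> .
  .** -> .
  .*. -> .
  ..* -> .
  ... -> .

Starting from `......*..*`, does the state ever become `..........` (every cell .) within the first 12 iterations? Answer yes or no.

..........
all cells are . at iteration 1

yes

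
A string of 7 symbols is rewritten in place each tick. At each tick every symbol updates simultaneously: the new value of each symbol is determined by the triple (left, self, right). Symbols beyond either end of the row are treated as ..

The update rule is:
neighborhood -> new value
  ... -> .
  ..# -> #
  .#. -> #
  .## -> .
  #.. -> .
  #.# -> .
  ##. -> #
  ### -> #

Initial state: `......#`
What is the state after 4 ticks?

tick 1: .....##
tick 2: ....#.#
tick 3: ...##.#
tick 4: ..#.#.#

..#.#.#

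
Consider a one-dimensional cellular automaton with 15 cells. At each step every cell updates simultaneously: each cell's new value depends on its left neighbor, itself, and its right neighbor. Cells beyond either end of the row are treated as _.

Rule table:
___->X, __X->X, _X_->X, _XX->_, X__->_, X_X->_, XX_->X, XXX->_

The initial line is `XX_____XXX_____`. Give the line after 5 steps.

_X_XXXX__X_XXXX
XX____X_XX____X
_X_XXXX__X_XXXX  (repeats step 1; period 2)
step 5: _X_XXXX__X_XXXX

_X_XXXX__X_XXXX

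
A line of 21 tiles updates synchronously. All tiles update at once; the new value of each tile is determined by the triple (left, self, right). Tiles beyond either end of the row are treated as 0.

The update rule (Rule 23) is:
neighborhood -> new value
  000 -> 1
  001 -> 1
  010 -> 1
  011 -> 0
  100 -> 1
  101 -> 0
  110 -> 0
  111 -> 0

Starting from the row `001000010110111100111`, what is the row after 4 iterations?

111111110000000011000
000000001111111100111
111111110000000011000  (repeats iteration 1; period 2)
iteration 4: 000000001111111100111

000000001111111100111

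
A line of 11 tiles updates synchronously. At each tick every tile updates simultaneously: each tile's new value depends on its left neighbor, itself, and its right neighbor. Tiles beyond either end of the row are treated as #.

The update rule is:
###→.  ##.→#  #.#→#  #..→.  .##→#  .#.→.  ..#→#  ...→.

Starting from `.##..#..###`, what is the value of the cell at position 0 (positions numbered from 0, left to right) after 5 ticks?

###.#..##..
..##..###.#
.###.##.###
##.######..
.###....#.#
position 0 holds .

.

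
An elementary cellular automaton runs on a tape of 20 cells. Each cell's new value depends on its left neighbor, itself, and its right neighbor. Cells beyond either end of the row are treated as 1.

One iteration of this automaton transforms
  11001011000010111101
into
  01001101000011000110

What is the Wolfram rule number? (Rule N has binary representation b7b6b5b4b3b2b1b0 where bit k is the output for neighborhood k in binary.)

100

position 0: 111 → 0  (bit 7 = 0)
position 1: 110 → 1  (bit 6 = 1)
position 5: 101 → 1  (bit 5 = 1)
position 2: 100 → 0  (bit 4 = 0)
position 6: 011 → 0  (bit 3 = 0)
position 4: 010 → 1  (bit 2 = 1)
position 3: 001 → 0  (bit 1 = 0)
position 9: 000 → 0  (bit 0 = 0)
bits b7..b0 = 01100100 = 100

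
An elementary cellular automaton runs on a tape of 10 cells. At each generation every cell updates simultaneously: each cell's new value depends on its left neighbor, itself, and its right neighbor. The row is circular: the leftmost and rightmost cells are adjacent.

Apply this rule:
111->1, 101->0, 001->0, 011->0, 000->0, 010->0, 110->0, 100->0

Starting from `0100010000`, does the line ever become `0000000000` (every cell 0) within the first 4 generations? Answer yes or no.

yes

generation 1: 0000000000
all cells are 0 at generation 1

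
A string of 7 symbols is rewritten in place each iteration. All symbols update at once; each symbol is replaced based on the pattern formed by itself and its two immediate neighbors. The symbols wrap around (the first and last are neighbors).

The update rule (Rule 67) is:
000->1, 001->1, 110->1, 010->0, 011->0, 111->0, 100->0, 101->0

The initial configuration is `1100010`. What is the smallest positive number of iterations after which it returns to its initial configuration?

0101100
1000101
1011000
0001011
0110001
0010110
1100010

7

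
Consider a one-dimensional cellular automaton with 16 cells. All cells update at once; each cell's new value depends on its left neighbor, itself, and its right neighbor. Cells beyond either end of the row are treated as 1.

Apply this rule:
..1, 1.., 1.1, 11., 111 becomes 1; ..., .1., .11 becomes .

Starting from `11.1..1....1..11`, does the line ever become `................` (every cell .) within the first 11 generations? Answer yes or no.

111.11.1..1.11.1
1111.11.11.1.11.
11111.11.11.1.11
111111.11.11.1.1
1111111.11.11.1.
11111111.11.11.1
111111111.11.11.
1111111111.11.11
11111111111.11.1
111111111111.11.
1111111111111.11
generation 11 is 1111111111111.11, still not uniform .

no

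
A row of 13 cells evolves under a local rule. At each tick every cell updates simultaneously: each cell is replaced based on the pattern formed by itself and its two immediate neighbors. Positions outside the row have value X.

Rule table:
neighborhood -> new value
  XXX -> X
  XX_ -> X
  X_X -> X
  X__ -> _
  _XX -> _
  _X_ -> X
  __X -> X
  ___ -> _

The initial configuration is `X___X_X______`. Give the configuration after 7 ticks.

XXXXXXXXX_XXX

X__XXXX_____X
X_X_XXX____X_
XXXX_XX___XXX
XXXXX_X__X_XX
XXXXXXX_XXX_X
XXXXXXXX_XXX_
XXXXXXXXX_XXX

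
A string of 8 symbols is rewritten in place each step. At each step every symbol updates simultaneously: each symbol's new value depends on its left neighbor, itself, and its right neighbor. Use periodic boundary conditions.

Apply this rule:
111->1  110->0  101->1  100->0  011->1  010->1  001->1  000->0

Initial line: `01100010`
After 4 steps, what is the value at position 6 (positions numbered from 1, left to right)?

11000110
10001101
00011011
00110110
position 6 holds 1

1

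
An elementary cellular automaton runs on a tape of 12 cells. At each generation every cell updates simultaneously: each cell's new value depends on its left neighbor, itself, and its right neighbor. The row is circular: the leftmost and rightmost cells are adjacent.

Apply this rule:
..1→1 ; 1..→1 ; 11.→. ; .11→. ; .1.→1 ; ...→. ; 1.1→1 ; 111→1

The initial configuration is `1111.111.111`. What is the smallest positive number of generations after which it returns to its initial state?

4

111.1.1.1.11
11.1111111.1
1.1.11111.1.
1111.111.111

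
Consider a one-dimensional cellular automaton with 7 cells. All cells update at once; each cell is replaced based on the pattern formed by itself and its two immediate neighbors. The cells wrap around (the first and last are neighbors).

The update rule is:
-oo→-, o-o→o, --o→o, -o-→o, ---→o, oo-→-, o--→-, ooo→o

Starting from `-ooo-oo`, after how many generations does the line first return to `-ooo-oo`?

28

o-o-o--
ooooo-o
oooo-o-
-oo-ooo
o--o-o-
o-ooooo
-o-oooo
ooo-oo-
-o-o--o
oooo-oo
ooo-o-o
oo-ooo-
--o-o-o
-oooooo
o-oooo-
oo-oo-o
o-o--o-
ooo-ooo
oo-o-oo
o-ooo-o
-o-o-o-
oooooo-
-oooo-o
o-oo-oo
-o--o-o
oo-oooo
o-o-ooo
-ooo-oo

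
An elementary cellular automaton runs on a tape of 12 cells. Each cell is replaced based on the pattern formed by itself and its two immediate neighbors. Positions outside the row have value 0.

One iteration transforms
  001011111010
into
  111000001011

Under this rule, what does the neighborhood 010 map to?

1

At position 2 the neighborhood is 010; the next row has 1 there.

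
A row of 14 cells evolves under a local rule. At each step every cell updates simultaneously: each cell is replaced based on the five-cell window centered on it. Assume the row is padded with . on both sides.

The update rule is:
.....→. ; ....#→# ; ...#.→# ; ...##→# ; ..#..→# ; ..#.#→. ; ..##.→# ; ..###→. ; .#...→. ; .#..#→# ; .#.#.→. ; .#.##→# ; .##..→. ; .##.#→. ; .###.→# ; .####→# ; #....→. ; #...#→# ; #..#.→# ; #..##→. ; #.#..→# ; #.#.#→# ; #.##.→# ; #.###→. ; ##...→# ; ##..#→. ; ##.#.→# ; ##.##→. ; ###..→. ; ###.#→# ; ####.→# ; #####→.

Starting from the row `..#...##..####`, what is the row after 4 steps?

#..###.#...##.

step 1: ###.###....##.
step 2: .##..#.#.###.#
step 3: ##..#..##.####
step 4: #..###.#...##.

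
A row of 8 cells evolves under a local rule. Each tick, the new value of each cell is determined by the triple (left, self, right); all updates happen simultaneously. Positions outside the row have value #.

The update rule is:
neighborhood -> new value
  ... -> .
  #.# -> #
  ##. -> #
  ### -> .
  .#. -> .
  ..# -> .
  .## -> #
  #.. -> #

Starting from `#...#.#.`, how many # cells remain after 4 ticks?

##...#.#
.##...##
####..#.
...##..#
count of #: 3

3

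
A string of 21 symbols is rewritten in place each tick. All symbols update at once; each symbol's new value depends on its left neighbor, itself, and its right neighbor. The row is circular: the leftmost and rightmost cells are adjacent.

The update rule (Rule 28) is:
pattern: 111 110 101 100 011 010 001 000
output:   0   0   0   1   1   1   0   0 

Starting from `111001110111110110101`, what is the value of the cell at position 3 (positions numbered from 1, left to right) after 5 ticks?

0

tick 1: 000101000100000100101
tick 2: 100101100110000110101
tick 3: 010101010101000100101
tick 4: 010101010101100110101
tick 5: 010101010101010100101
position 3 holds 0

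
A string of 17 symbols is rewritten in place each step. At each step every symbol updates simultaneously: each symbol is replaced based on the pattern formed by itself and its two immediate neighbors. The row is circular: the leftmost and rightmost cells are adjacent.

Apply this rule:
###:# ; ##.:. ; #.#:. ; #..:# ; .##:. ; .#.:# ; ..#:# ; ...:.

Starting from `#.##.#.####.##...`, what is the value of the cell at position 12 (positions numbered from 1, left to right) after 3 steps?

#....#..##....#.#
.#..####..#..##..
####.##.#####..#.
position 12 holds #

#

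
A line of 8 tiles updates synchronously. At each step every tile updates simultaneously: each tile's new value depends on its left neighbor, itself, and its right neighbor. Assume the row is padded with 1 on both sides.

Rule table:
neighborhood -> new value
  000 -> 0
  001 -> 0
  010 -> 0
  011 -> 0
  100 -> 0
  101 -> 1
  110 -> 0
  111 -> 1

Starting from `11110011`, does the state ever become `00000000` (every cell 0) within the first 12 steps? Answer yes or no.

yes

step 1: 11100001
step 2: 11000000
step 3: 10000000
step 4: 00000000
all cells are 0 at step 4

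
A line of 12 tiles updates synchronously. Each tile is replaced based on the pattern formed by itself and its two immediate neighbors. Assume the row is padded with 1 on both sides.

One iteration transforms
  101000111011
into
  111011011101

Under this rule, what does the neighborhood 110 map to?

At position 0 the neighborhood is 110; the next row has 1 there.

1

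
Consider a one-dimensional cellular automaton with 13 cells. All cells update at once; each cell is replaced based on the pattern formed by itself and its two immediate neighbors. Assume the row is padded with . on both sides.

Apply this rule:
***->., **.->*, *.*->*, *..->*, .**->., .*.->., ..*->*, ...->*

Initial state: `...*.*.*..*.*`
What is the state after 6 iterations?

***.*.*.**.*.
..**.*.*.**.*
**.**.*.*.**.
.**.**.*.*.**
*.**.**.*.*.*
.*.**.**.*.*.

.*.**.**.*.*.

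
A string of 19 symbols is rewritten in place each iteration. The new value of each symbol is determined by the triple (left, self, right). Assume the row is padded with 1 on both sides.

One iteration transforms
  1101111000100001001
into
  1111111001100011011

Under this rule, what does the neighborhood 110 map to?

At position 1 the neighborhood is 110; the next row has 1 there.

1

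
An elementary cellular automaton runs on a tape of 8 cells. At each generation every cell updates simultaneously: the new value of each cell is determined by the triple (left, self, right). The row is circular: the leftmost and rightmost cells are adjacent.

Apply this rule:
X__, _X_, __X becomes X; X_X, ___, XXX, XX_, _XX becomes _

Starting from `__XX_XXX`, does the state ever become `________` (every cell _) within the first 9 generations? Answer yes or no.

XX______
__X____X
XXXX__XX
____XX__
___X__X_
__XXXXXX
XX______  (repeats generation 1; period 6)
generation 9: XXXX__XX
generation 9 is XXXX__XX, still not uniform _

no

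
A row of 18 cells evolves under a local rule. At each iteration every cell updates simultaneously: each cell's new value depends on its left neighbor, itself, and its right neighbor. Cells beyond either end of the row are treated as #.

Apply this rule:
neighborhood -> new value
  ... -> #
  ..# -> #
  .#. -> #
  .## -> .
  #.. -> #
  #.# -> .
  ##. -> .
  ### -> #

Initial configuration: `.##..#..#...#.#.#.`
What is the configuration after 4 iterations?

#.###.####...#..#.

...##########.#.#.
###.########..#.#.
##...######.###.#.
#.###.####...#..#.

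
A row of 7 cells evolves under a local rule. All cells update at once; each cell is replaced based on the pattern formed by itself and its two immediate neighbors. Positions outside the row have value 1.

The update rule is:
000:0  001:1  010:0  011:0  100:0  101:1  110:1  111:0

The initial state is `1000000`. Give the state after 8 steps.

1011010

step 1: 1000001
step 2: 1000010
step 3: 1000101
step 4: 1001010
step 5: 1010101
step 6: 1101010
step 7: 0110101
step 8: 1011010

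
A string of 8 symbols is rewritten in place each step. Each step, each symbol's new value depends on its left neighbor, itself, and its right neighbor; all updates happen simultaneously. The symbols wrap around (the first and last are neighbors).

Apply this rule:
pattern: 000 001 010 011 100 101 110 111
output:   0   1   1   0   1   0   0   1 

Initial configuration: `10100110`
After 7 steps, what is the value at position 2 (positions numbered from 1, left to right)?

1

step 1: 10111000
step 2: 10010101
step 3: 01110100
step 4: 10100110  (repeats step 0; period 4)
step 7: 01110100
position 2 holds 1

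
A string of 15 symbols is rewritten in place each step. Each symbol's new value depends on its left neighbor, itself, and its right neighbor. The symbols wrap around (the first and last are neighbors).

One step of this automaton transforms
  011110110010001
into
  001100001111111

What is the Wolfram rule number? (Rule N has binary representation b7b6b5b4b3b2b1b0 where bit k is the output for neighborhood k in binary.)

151

position 2: 111 → 1  (bit 7 = 1)
position 4: 110 → 0  (bit 6 = 0)
position 0: 101 → 0  (bit 5 = 0)
position 8: 100 → 1  (bit 4 = 1)
position 1: 011 → 0  (bit 3 = 0)
position 10: 010 → 1  (bit 2 = 1)
position 9: 001 → 1  (bit 1 = 1)
position 12: 000 → 1  (bit 0 = 1)
bits b7..b0 = 10010111 = 151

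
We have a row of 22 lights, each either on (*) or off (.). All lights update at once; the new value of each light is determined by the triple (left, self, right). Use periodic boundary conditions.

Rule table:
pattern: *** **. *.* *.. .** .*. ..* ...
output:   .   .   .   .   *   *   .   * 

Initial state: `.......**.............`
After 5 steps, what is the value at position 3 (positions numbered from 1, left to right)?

*

step 1: ******.*..************
step 2: .......*..*...........
step 3: ******.*..*.**********
step 4: .......*..*.*.........
step 5: ******.*..*.*.********
position 3 holds *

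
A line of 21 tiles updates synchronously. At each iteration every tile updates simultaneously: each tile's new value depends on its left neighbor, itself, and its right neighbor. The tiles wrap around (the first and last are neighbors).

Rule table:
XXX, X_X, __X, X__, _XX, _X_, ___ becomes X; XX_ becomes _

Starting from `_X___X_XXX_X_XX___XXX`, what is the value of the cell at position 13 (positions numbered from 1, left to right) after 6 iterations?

iteration 1: XXXXXXXXX_XXXX_XXXXX_
iteration 2: XXXXXXXX_XXXX_XXXXX_X
iteration 3: XXXXXXX_XXXX_XXXXX_XX
iteration 4: XXXXXX_XXXX_XXXXX_XXX
iteration 5: XXXXX_XXXX_XXXXX_XXXX
iteration 6: XXXX_XXXX_XXXXX_XXXXX
position 13 holds X

X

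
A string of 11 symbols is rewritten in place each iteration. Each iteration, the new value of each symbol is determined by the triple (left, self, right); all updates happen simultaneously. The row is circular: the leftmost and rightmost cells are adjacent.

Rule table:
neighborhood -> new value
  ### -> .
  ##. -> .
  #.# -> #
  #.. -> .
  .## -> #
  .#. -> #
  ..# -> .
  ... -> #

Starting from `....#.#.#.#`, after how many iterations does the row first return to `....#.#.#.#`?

5

.##.#######
##.##......
#.##..####.
###...#...#
....#.#.#.#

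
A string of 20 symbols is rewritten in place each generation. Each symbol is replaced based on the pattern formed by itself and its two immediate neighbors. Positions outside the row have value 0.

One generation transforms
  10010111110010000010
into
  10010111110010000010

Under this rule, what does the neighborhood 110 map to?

At position 9 the neighborhood is 110; the next row has 1 there.

1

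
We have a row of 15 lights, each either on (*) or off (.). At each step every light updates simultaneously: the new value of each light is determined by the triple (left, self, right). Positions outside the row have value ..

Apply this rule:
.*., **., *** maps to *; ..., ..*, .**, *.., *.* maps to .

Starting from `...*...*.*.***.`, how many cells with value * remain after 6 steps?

...*...*.*..**.
...*...*.*...*.
...*...*.*...*.  (fixed point — unchanged through step 6)
count of *: 4

4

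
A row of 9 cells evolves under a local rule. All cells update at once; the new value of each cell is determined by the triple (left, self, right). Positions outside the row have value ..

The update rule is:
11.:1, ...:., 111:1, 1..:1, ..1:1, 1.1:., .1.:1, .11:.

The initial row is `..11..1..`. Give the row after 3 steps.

.111.1111

step 1: .1.11111.
step 2: 11..11111
step 3: .111.1111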